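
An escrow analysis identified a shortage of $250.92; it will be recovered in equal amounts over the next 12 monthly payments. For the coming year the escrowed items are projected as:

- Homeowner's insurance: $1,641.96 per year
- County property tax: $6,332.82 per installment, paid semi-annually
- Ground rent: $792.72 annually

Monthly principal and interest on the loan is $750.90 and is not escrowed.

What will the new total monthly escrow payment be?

Homeowner's insurance — $1,641.96 per year
County property tax — $6,332.82 × 2 = $12,665.64 per year
Ground rent — $792.72 per year
Annual escrow total = $15,100.32
Monthly escrow = $15,100.32 ÷ 12 = $1,258.36
Shortage per month = $250.92 ÷ 12 = $20.91
Adjusted monthly = $1,258.36 + $20.91 = $1,279.27

$1,279.27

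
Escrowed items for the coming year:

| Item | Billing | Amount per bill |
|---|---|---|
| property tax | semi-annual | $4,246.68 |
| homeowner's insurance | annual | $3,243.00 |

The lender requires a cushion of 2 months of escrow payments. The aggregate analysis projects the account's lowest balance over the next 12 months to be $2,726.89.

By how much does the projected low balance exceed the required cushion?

$770.83

Property tax: $4,246.68 × 2 = $8,493.36 per year
Homeowner's insurance: $3,243.00 per year
Yearly total = $8,493.36 + $3,243.00 = $11,736.36
Monthly escrow = $11,736.36 ÷ 12 = $978.03
Cushion = 2 × $978.03 = $1,956.06
Surplus = $2,726.89 − $1,956.06 = $770.83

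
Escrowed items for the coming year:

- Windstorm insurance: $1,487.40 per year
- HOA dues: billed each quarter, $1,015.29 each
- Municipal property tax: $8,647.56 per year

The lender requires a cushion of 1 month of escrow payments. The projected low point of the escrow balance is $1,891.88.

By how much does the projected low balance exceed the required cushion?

Windstorm insurance: $1,487.40 annually
HOA dues: $1,015.29 × 4 = $4,061.16 annually
Municipal property tax: $8,647.56 annually
Total per year = $14,196.12
Base monthly escrow = $14,196.12 / 12 = $1,183.01
Required reserve = 1 × $1,183.01 = $1,183.01
Surplus = $1,891.88 − $1,183.01 = $708.87

$708.87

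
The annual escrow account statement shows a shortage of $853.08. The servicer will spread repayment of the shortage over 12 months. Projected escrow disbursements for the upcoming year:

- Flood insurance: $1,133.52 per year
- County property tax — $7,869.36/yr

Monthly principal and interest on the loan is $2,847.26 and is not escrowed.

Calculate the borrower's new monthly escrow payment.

$821.33

Flood insurance — $1,133.52 per year
County property tax — $7,869.36 per year
Yearly total = $1,133.52 + $7,869.36 = $9,002.88
Monthly = $9,002.88 / 12 = $750.24
Shortage spread = $853.08 / 12 = $71.09/mo
New monthly escrow = $750.24 + $71.09 = $821.33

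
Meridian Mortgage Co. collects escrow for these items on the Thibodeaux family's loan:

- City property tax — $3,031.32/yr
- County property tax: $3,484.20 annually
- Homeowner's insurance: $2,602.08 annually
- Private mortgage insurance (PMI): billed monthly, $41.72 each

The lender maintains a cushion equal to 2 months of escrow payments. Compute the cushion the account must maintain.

City property tax: $3,031.32 annually
County property tax: $3,484.20 annually
Homeowner's insurance: $2,602.08 annually
Private mortgage insurance (PMI): $41.72 × 12 = $500.64 annually
Combined annual = $3,031.32 + $3,484.20 + $2,602.08 + $500.64 = $9,618.24
Monthly = $9,618.24 / 12 = $801.52
Reserve = 2 × $801.52 = $1,603.04

$1,603.04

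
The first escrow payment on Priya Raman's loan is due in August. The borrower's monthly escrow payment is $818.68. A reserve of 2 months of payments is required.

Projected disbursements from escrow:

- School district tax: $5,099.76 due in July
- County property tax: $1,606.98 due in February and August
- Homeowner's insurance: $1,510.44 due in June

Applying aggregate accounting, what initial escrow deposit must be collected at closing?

$2,425.66

Cushion = 2 × $818.68 = $1,637.36
Trial balance (start $0, +$818.68 each month, − disbursements):
  Aug: +$818.68 − $1,606.98 → -$788.30
  Sep: +$818.68 → $30.38
  Oct: +$818.68 → $849.06
  Nov: +$818.68 → $1,667.74
  Dec: +$818.68 → $2,486.42
  Jan: +$818.68 → $3,305.10
  Feb: +$818.68 − $1,606.98 → $2,516.80
  Mar: +$818.68 → $3,335.48
  Apr: +$818.68 → $4,154.16
  May: +$818.68 → $4,972.84
  Jun: +$818.68 − $1,510.44 → $4,281.08
  Jul: +$818.68 − $5,099.76 → $0.00
Lowest trial balance = -$788.30 (Aug)
Initial deposit = cushion − low point = $1,637.36 − (-$788.30) = $2,425.66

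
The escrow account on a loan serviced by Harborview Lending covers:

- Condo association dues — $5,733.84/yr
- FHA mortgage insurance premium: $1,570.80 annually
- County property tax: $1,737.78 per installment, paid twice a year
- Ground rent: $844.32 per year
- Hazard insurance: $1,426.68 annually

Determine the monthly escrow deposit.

Condo association dues: $5,733.84
FHA mortgage insurance premium: $1,570.80
County property tax: $1,737.78 × 2 = $3,475.56
Ground rent: $844.32
Hazard insurance: $1,426.68
Annual escrow total = $13,051.20
Monthly = $13,051.20 / 12 = $1,087.60

$1,087.60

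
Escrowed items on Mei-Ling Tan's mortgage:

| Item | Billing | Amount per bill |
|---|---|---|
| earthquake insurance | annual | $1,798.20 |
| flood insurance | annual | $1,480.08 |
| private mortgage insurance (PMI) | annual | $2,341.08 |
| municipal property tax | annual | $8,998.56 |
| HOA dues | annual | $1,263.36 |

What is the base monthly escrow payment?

Earthquake insurance: $1,798.20
Flood insurance: $1,480.08
Private mortgage insurance (PMI): $2,341.08
Municipal property tax: $8,998.56
HOA dues: $1,263.36
Combined annual = $15,881.28
Monthly escrow = $15,881.28 ÷ 12 = $1,323.44

$1,323.44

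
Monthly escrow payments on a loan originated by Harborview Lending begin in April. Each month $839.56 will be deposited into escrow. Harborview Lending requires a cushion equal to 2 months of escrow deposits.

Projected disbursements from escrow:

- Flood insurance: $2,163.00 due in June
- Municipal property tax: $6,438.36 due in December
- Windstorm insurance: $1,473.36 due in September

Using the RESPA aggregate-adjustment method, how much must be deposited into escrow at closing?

Cushion = 2 × $839.56 = $1,679.12
Trial balance (start $0, +$839.56 each month, − disbursements):
  Apr: +$839.56 → $839.56
  May: +$839.56 → $1,679.12
  Jun: +$839.56 − $2,163.00 → $355.68
  Jul: +$839.56 → $1,195.24
  Aug: +$839.56 → $2,034.80
  Sep: +$839.56 − $1,473.36 → $1,401.00
  Oct: +$839.56 → $2,240.56
  Nov: +$839.56 → $3,080.12
  Dec: +$839.56 − $6,438.36 → -$2,518.68
  Jan: +$839.56 → -$1,679.12
  Feb: +$839.56 → -$839.56
  Mar: +$839.56 → $0.00
Lowest trial balance = -$2,518.68 (Dec)
Initial deposit = cushion − low point = $1,679.12 − (-$2,518.68) = $4,197.80

$4,197.80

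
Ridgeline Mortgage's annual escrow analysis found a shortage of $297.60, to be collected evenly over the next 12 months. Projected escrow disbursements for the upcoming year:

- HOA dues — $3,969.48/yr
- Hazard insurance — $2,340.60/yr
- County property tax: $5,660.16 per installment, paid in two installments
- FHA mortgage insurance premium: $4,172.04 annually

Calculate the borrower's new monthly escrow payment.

HOA dues = $3,969.48 per year
Hazard insurance = $2,340.60 per year
County property tax = $5,660.16 × 2 = $11,320.32 per year
FHA mortgage insurance premium = $4,172.04 per year
Combined annual = $3,969.48 + $2,340.60 + $11,320.32 + $4,172.04 = $21,802.44
Per month = $21,802.44 / 12 = $1,816.87
Shortage per month = $297.60 / 12 = $24.80
New monthly escrow = $1,816.87 + $24.80 = $1,841.67

$1,841.67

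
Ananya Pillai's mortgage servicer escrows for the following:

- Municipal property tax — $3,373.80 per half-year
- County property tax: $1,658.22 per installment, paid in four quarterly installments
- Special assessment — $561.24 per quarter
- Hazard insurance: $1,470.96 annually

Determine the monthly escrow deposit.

Municipal property tax: $3,373.80 × 2 = $6,747.60/yr
County property tax: $1,658.22 × 4 = $6,632.88/yr
Special assessment: $561.24 × 4 = $2,244.96/yr
Hazard insurance: $1,470.96/yr
Total per year = $6,747.60 + $6,632.88 + $2,244.96 + $1,470.96 = $17,096.40
Base monthly escrow = $17,096.40 ÷ 12 = $1,424.70

$1,424.70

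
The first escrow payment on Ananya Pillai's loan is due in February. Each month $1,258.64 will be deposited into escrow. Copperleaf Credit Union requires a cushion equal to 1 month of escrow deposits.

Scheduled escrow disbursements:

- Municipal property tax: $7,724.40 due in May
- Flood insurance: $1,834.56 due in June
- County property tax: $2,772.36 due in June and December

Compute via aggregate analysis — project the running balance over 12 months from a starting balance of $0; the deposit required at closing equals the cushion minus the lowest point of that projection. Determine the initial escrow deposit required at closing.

$7,296.76

Cushion = 1 × $1,258.64 = $1,258.64
Trial balance (start $0, +$1,258.64 each month, − disbursements):
  Feb: +$1,258.64 → $1,258.64
  Mar: +$1,258.64 → $2,517.28
  Apr: +$1,258.64 → $3,775.92
  May: +$1,258.64 − $7,724.40 → -$2,689.84
  Jun: +$1,258.64 − $4,606.92 → -$6,038.12
  Jul: +$1,258.64 → -$4,779.48
  Aug: +$1,258.64 → -$3,520.84
  Sep: +$1,258.64 → -$2,262.20
  Oct: +$1,258.64 → -$1,003.56
  Nov: +$1,258.64 → $255.08
  Dec: +$1,258.64 − $2,772.36 → -$1,258.64
  Jan: +$1,258.64 → $0.00
Lowest trial balance = -$6,038.12 (Jun)
Initial deposit = cushion − low point = $1,258.64 − (-$6,038.12) = $7,296.76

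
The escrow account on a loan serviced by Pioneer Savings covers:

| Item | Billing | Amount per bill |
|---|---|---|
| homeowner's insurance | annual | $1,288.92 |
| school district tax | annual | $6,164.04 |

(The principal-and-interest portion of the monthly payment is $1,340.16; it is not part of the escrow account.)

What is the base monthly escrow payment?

$621.08

Homeowner's insurance — $1,288.92 per year
School district tax — $6,164.04 per year
Combined annual = $1,288.92 + $6,164.04 = $7,452.96
Per month = $7,452.96 ÷ 12 = $621.08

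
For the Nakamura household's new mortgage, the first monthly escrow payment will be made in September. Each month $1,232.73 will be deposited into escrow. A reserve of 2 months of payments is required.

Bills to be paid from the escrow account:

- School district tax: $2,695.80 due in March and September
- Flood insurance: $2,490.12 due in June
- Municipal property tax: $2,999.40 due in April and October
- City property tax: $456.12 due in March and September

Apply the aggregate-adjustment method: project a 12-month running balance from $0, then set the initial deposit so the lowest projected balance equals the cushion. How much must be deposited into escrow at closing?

Cushion = 2 × $1,232.73 = $2,465.46
Trial balance (start $0, +$1,232.73 each month, − disbursements):
  Sep: +$1,232.73 − $3,151.92 → -$1,919.19
  Oct: +$1,232.73 − $2,999.40 → -$3,685.86
  Nov: +$1,232.73 → -$2,453.13
  Dec: +$1,232.73 → -$1,220.40
  Jan: +$1,232.73 → $12.33
  Feb: +$1,232.73 → $1,245.06
  Mar: +$1,232.73 − $3,151.92 → -$674.13
  Apr: +$1,232.73 − $2,999.40 → -$2,440.80
  May: +$1,232.73 → -$1,208.07
  Jun: +$1,232.73 − $2,490.12 → -$2,465.46
  Jul: +$1,232.73 → -$1,232.73
  Aug: +$1,232.73 → $0.00
Lowest trial balance = -$3,685.86 (Oct)
Initial deposit = cushion − low point = $2,465.46 − (-$3,685.86) = $6,151.32

$6,151.32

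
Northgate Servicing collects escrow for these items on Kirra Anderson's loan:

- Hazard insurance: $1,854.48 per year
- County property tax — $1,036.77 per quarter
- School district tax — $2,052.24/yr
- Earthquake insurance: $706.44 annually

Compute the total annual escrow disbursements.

Hazard insurance — $1,854.48 annually
County property tax — $1,036.77 × 4 = $4,147.08 annually
School district tax — $2,052.24 annually
Earthquake insurance — $706.44 annually
Total annual escrow = $1,854.48 + $4,147.08 + $2,052.24 + $706.44 = $8,760.24

$8,760.24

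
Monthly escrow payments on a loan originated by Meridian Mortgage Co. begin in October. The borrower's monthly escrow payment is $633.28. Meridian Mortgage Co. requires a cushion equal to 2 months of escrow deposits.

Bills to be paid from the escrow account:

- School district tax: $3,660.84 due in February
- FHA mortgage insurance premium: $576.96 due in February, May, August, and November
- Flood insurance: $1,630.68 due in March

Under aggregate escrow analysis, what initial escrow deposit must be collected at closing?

Cushion = 2 × $633.28 = $1,266.56
Trial balance (start $0, +$633.28 each month, − disbursements):
  Oct: +$633.28 → $633.28
  Nov: +$633.28 − $576.96 → $689.60
  Dec: +$633.28 → $1,322.88
  Jan: +$633.28 → $1,956.16
  Feb: +$633.28 − $4,237.80 → -$1,648.36
  Mar: +$633.28 − $1,630.68 → -$2,645.76
  Apr: +$633.28 → -$2,012.48
  May: +$633.28 − $576.96 → -$1,956.16
  Jun: +$633.28 → -$1,322.88
  Jul: +$633.28 → -$689.60
  Aug: +$633.28 − $576.96 → -$633.28
  Sep: +$633.28 → $0.00
Lowest trial balance = -$2,645.76 (Mar)
Initial deposit = cushion − low point = $1,266.56 − (-$2,645.76) = $3,912.32

$3,912.32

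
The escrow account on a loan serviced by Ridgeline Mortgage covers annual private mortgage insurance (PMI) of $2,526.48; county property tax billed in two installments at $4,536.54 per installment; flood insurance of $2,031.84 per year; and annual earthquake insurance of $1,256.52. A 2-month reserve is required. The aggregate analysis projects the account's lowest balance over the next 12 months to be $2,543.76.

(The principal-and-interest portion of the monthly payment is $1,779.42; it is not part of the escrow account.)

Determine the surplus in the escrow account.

$62.44

Private mortgage insurance (PMI) — $2,526.48/yr
County property tax — $4,536.54 × 2 = $9,073.08/yr
Flood insurance — $2,031.84/yr
Earthquake insurance — $1,256.52/yr
Combined annual = $14,887.92
Per month = $14,887.92 / 12 = $1,240.66
Required reserve = 2 × $1,240.66 = $2,481.32
Surplus = $2,543.76 − $2,481.32 = $62.44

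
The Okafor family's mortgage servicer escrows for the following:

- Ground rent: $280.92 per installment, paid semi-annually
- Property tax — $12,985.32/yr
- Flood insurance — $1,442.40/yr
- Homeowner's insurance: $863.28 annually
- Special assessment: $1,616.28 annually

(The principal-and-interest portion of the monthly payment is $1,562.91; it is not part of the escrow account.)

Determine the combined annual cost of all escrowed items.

$17,469.12

Ground rent: $280.92 × 2 = $561.84 annually
Property tax: $12,985.32 annually
Flood insurance: $1,442.40 annually
Homeowner's insurance: $863.28 annually
Special assessment: $1,616.28 annually
Combined annual = $17,469.12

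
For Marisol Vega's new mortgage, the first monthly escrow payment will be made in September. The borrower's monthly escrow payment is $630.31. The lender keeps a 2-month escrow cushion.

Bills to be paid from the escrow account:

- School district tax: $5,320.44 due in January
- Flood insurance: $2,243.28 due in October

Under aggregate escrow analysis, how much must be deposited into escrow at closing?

$5,672.79

Cushion = 2 × $630.31 = $1,260.62
Trial balance (start $0, +$630.31 each month, − disbursements):
  Sep: +$630.31 → $630.31
  Oct: +$630.31 − $2,243.28 → -$982.66
  Nov: +$630.31 → -$352.35
  Dec: +$630.31 → $277.96
  Jan: +$630.31 − $5,320.44 → -$4,412.17
  Feb: +$630.31 → -$3,781.86
  Mar: +$630.31 → -$3,151.55
  Apr: +$630.31 → -$2,521.24
  May: +$630.31 → -$1,890.93
  Jun: +$630.31 → -$1,260.62
  Jul: +$630.31 → -$630.31
  Aug: +$630.31 → $0.00
Lowest trial balance = -$4,412.17 (Jan)
Initial deposit = cushion − low point = $1,260.62 − (-$4,412.17) = $5,672.79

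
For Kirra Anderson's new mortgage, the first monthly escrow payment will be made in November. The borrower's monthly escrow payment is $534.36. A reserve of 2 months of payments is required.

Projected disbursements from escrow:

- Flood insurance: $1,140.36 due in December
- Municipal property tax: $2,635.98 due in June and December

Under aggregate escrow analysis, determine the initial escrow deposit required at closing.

Cushion = 2 × $534.36 = $1,068.72
Trial balance (start $0, +$534.36 each month, − disbursements):
  Nov: +$534.36 → $534.36
  Dec: +$534.36 − $3,776.34 → -$2,707.62
  Jan: +$534.36 → -$2,173.26
  Feb: +$534.36 → -$1,638.90
  Mar: +$534.36 → -$1,104.54
  Apr: +$534.36 → -$570.18
  May: +$534.36 → -$35.82
  Jun: +$534.36 − $2,635.98 → -$2,137.44
  Jul: +$534.36 → -$1,603.08
  Aug: +$534.36 → -$1,068.72
  Sep: +$534.36 → -$534.36
  Oct: +$534.36 → $0.00
Lowest trial balance = -$2,707.62 (Dec)
Initial deposit = cushion − low point = $1,068.72 − (-$2,707.62) = $3,776.34

$3,776.34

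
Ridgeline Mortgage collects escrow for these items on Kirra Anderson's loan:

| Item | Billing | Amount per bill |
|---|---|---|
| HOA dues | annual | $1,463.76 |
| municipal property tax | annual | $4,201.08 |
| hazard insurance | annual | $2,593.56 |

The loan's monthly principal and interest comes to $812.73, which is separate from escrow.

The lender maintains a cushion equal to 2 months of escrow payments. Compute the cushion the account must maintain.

HOA dues — $1,463.76
Municipal property tax — $4,201.08
Hazard insurance — $2,593.56
Total per year = $1,463.76 + $4,201.08 + $2,593.56 = $8,258.40
Per month = $8,258.40 ÷ 12 = $688.20
Reserve = 2 × $688.20 = $1,376.40

$1,376.40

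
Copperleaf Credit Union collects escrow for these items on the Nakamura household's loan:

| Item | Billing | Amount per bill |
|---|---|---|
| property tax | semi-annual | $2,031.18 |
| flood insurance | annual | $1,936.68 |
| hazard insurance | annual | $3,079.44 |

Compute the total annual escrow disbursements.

Property tax = $2,031.18 × 2 = $4,062.36 per year
Flood insurance = $1,936.68 per year
Hazard insurance = $3,079.44 per year
Combined annual = $4,062.36 + $1,936.68 + $3,079.44 = $9,078.48

$9,078.48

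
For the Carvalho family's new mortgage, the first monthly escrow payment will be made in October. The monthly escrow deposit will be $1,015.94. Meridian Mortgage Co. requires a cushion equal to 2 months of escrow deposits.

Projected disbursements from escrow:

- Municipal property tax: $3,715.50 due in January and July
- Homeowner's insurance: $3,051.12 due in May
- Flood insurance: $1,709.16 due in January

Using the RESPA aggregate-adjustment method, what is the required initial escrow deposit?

Cushion = 2 × $1,015.94 = $2,031.88
Trial balance (start $0, +$1,015.94 each month, − disbursements):
  Oct: +$1,015.94 → $1,015.94
  Nov: +$1,015.94 → $2,031.88
  Dec: +$1,015.94 → $3,047.82
  Jan: +$1,015.94 − $5,424.66 → -$1,360.90
  Feb: +$1,015.94 → -$344.96
  Mar: +$1,015.94 → $670.98
  Apr: +$1,015.94 → $1,686.92
  May: +$1,015.94 − $3,051.12 → -$348.26
  Jun: +$1,015.94 → $667.68
  Jul: +$1,015.94 − $3,715.50 → -$2,031.88
  Aug: +$1,015.94 → -$1,015.94
  Sep: +$1,015.94 → $0.00
Lowest trial balance = -$2,031.88 (Jul)
Initial deposit = cushion − low point = $2,031.88 − (-$2,031.88) = $4,063.76

$4,063.76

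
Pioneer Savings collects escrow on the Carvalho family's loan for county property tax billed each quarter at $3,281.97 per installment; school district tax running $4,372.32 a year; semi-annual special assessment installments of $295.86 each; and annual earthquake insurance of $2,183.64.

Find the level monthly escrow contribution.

$1,689.63

County property tax — $3,281.97 × 4 = $13,127.88 per year
School district tax — $4,372.32 per year
Special assessment — $295.86 × 2 = $591.72 per year
Earthquake insurance — $2,183.64 per year
Yearly total = $20,275.56
Monthly escrow = $20,275.56 / 12 = $1,689.63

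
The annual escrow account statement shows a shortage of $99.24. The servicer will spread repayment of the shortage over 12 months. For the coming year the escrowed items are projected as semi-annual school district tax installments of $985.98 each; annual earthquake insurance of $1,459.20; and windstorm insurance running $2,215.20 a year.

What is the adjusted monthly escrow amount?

$478.80

School district tax — $985.98 × 2 = $1,971.96
Earthquake insurance — $1,459.20
Windstorm insurance — $2,215.20
Yearly total = $1,971.96 + $1,459.20 + $2,215.20 = $5,646.36
Monthly escrow = $5,646.36 / 12 = $470.53
Shortage spread = $99.24 / 12 = $8.27/mo
New monthly escrow = $470.53 + $8.27 = $478.80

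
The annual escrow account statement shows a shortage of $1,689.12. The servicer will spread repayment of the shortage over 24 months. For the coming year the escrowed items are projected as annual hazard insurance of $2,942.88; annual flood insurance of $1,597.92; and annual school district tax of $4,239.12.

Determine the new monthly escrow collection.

Hazard insurance = $2,942.88
Flood insurance = $1,597.92
School district tax = $4,239.12
Combined annual = $8,779.92
Monthly escrow = $8,779.92 / 12 = $731.66
Monthly shortage recovery: $1,689.12 / 24 = $70.38
New monthly escrow = $731.66 + $70.38 = $802.04

$802.04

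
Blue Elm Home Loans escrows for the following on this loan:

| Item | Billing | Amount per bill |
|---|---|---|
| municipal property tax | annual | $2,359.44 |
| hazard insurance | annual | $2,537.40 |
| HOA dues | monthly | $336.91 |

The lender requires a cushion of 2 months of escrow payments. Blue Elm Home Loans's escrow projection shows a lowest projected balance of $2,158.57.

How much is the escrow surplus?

$668.61

Municipal property tax = $2,359.44/yr
Hazard insurance = $2,537.40/yr
HOA dues = $336.91 × 12 = $4,042.92/yr
Annual escrow total = $8,939.76
Base monthly escrow = $8,939.76 / 12 = $744.98
Cushion = 2 × $744.98 = $1,489.96
Excess over cushion: $2,158.57 − $1,489.96 = $668.61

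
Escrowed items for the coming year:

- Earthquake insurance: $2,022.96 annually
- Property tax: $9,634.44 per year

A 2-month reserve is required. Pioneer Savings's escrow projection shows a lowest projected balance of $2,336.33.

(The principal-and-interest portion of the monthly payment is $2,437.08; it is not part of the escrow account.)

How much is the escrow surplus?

Earthquake insurance: $2,022.96 per year
Property tax: $9,634.44 per year
Annual escrow total = $11,657.40
Monthly escrow = $11,657.40 ÷ 12 = $971.45
Cushion = 2 × $971.45 = $1,942.90
Excess over cushion: $2,336.33 − $1,942.90 = $393.43

$393.43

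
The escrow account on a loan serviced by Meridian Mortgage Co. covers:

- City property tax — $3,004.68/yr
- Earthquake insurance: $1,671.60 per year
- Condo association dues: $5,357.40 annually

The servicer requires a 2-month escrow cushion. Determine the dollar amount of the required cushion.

City property tax = $3,004.68 per year
Earthquake insurance = $1,671.60 per year
Condo association dues = $5,357.40 per year
Yearly total = $3,004.68 + $1,671.60 + $5,357.40 = $10,033.68
Base monthly escrow = $10,033.68 ÷ 12 = $836.14
Reserve = 2 × $836.14 = $1,672.28

$1,672.28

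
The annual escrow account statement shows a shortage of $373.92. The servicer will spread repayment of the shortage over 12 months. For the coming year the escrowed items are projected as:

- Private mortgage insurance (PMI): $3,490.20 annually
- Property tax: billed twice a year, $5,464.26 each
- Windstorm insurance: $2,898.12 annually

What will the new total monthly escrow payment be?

$1,474.23

Private mortgage insurance (PMI): $3,490.20 per year
Property tax: $5,464.26 × 2 = $10,928.52 per year
Windstorm insurance: $2,898.12 per year
Yearly total = $17,316.84
Monthly = $17,316.84 ÷ 12 = $1,443.07
Shortage per month = $373.92 / 12 = $31.16
Adjusted monthly = $1,443.07 + $31.16 = $1,474.23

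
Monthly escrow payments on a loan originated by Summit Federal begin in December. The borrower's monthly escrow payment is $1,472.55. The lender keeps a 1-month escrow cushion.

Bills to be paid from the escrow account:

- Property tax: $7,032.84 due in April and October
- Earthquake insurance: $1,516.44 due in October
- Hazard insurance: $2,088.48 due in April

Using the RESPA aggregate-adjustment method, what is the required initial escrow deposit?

Cushion = 1 × $1,472.55 = $1,472.55
Trial balance (start $0, +$1,472.55 each month, − disbursements):
  Dec: +$1,472.55 → $1,472.55
  Jan: +$1,472.55 → $2,945.10
  Feb: +$1,472.55 → $4,417.65
  Mar: +$1,472.55 → $5,890.20
  Apr: +$1,472.55 − $9,121.32 → -$1,758.57
  May: +$1,472.55 → -$286.02
  Jun: +$1,472.55 → $1,186.53
  Jul: +$1,472.55 → $2,659.08
  Aug: +$1,472.55 → $4,131.63
  Sep: +$1,472.55 → $5,604.18
  Oct: +$1,472.55 − $8,549.28 → -$1,472.55
  Nov: +$1,472.55 → $0.00
Lowest trial balance = -$1,758.57 (Apr)
Initial deposit = cushion − low point = $1,472.55 − (-$1,758.57) = $3,231.12

$3,231.12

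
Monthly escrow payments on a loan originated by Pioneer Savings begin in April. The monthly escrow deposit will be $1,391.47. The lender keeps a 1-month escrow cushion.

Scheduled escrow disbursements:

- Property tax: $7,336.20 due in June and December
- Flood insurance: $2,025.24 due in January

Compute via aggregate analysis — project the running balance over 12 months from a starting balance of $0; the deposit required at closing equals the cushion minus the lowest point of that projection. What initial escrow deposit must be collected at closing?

Cushion = 1 × $1,391.47 = $1,391.47
Trial balance (start $0, +$1,391.47 each month, − disbursements):
  Apr: +$1,391.47 → $1,391.47
  May: +$1,391.47 → $2,782.94
  Jun: +$1,391.47 − $7,336.20 → -$3,161.79
  Jul: +$1,391.47 → -$1,770.32
  Aug: +$1,391.47 → -$378.85
  Sep: +$1,391.47 → $1,012.62
  Oct: +$1,391.47 → $2,404.09
  Nov: +$1,391.47 → $3,795.56
  Dec: +$1,391.47 − $7,336.20 → -$2,149.17
  Jan: +$1,391.47 − $2,025.24 → -$2,782.94
  Feb: +$1,391.47 → -$1,391.47
  Mar: +$1,391.47 → $0.00
Lowest trial balance = -$3,161.79 (Jun)
Initial deposit = cushion − low point = $1,391.47 − (-$3,161.79) = $4,553.26

$4,553.26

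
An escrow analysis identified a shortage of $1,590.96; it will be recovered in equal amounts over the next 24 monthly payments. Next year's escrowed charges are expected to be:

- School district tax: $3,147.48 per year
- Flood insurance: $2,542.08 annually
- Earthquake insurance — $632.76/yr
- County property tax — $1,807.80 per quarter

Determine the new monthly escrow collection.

$1,195.75

School district tax = $3,147.48
Flood insurance = $2,542.08
Earthquake insurance = $632.76
County property tax = $1,807.80 × 4 = $7,231.20
Annual escrow total = $3,147.48 + $2,542.08 + $632.76 + $7,231.20 = $13,553.52
Per month = $13,553.52 / 12 = $1,129.46
Shortage per month = $1,590.96 ÷ 24 = $66.29
New monthly escrow = $1,129.46 + $66.29 = $1,195.75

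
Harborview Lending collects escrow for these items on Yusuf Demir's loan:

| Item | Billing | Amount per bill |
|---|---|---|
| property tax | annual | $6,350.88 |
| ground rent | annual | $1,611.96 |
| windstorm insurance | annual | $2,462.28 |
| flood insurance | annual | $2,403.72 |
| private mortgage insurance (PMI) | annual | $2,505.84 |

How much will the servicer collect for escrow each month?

Property tax: $6,350.88/yr
Ground rent: $1,611.96/yr
Windstorm insurance: $2,462.28/yr
Flood insurance: $2,403.72/yr
Private mortgage insurance (PMI): $2,505.84/yr
Total per year = $6,350.88 + $1,611.96 + $2,462.28 + $2,403.72 + $2,505.84 = $15,334.68
Monthly = $15,334.68 / 12 = $1,277.89

$1,277.89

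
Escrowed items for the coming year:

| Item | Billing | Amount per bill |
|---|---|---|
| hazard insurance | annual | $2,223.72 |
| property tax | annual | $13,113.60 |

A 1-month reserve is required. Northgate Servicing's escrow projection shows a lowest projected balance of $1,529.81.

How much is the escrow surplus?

Hazard insurance = $2,223.72 per year
Property tax = $13,113.60 per year
Yearly total = $2,223.72 + $13,113.60 = $15,337.32
Monthly = $15,337.32 ÷ 12 = $1,278.11
Required reserve = 1 × $1,278.11 = $1,278.11
Surplus = $1,529.81 − $1,278.11 = $251.70

$251.70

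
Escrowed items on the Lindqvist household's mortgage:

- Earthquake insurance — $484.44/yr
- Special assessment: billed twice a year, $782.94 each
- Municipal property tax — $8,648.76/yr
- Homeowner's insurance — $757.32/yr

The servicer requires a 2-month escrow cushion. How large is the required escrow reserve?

Earthquake insurance — $484.44/yr
Special assessment — $782.94 × 2 = $1,565.88/yr
Municipal property tax — $8,648.76/yr
Homeowner's insurance — $757.32/yr
Total annual escrow = $484.44 + $1,565.88 + $8,648.76 + $757.32 = $11,456.40
Base monthly escrow = $11,456.40 ÷ 12 = $954.70
Reserve = 2 × $954.70 = $1,909.40

$1,909.40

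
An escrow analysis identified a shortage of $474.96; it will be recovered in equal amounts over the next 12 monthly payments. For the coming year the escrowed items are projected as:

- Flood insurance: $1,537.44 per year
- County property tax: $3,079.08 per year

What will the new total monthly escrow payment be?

$424.29

Flood insurance: $1,537.44 annually
County property tax: $3,079.08 annually
Total annual escrow = $4,616.52
Monthly escrow = $4,616.52 ÷ 12 = $384.71
Shortage per month = $474.96 ÷ 12 = $39.58
Adjusted monthly = $384.71 + $39.58 = $424.29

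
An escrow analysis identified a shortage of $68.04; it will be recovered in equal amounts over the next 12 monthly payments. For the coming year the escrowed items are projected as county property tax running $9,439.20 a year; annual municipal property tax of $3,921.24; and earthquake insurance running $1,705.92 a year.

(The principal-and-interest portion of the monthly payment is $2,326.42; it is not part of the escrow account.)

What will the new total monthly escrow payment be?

County property tax — $9,439.20/yr
Municipal property tax — $3,921.24/yr
Earthquake insurance — $1,705.92/yr
Annual escrow total = $9,439.20 + $3,921.24 + $1,705.92 = $15,066.36
Monthly escrow = $15,066.36 ÷ 12 = $1,255.53
Shortage per month = $68.04 / 12 = $5.67
Adjusted monthly = $1,255.53 + $5.67 = $1,261.20

$1,261.20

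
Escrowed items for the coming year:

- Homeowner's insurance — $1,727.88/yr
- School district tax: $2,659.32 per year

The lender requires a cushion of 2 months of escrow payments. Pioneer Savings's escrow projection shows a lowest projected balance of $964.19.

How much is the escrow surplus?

Homeowner's insurance: $1,727.88
School district tax: $2,659.32
Annual escrow total = $1,727.88 + $2,659.32 = $4,387.20
Per month = $4,387.20 ÷ 12 = $365.60
Required reserve = 2 × $365.60 = $731.20
Excess over cushion: $964.19 − $731.20 = $232.99

$232.99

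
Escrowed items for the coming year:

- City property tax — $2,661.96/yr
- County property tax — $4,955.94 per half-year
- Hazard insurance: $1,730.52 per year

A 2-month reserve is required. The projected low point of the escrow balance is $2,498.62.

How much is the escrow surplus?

City property tax = $2,661.96/yr
County property tax = $4,955.94 × 2 = $9,911.88/yr
Hazard insurance = $1,730.52/yr
Total annual escrow = $14,304.36
Base monthly escrow = $14,304.36 ÷ 12 = $1,192.03
Cushion = 2 × $1,192.03 = $2,384.06
Excess over cushion: $2,498.62 − $2,384.06 = $114.56

$114.56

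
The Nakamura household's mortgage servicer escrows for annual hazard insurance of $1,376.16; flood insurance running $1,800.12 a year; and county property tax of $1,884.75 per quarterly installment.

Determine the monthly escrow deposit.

Hazard insurance = $1,376.16 per year
Flood insurance = $1,800.12 per year
County property tax = $1,884.75 × 4 = $7,539.00 per year
Yearly total = $10,715.28
Base monthly escrow = $10,715.28 / 12 = $892.94

$892.94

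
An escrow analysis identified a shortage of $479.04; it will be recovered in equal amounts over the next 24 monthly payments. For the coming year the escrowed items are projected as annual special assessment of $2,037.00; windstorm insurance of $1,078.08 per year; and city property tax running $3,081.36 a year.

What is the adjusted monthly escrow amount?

Special assessment — $2,037.00 annually
Windstorm insurance — $1,078.08 annually
City property tax — $3,081.36 annually
Total annual escrow = $2,037.00 + $1,078.08 + $3,081.36 = $6,196.44
Per month = $6,196.44 ÷ 12 = $516.37
Monthly shortage recovery: $479.04 / 24 = $19.96
Adjusted monthly = $516.37 + $19.96 = $536.33

$536.33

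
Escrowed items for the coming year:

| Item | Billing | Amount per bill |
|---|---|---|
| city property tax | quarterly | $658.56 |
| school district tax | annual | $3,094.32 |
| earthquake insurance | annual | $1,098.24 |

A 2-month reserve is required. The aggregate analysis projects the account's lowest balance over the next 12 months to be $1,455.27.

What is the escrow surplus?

City property tax — $658.56 × 4 = $2,634.24/yr
School district tax — $3,094.32/yr
Earthquake insurance — $1,098.24/yr
Combined annual = $2,634.24 + $3,094.32 + $1,098.24 = $6,826.80
Per month = $6,826.80 / 12 = $568.90
Required cushion = 2 × $568.90 = $1,137.80
Surplus = $1,455.27 − $1,137.80 = $317.47

$317.47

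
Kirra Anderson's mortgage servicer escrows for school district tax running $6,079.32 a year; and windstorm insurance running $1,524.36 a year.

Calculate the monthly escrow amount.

$633.64

School district tax: $6,079.32 per year
Windstorm insurance: $1,524.36 per year
Annual escrow total = $6,079.32 + $1,524.36 = $7,603.68
Monthly escrow = $7,603.68 / 12 = $633.64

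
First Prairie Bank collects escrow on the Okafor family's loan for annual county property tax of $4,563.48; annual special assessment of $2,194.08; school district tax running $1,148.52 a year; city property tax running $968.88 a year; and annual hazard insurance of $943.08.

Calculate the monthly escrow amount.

$818.17

County property tax: $4,563.48 per year
Special assessment: $2,194.08 per year
School district tax: $1,148.52 per year
City property tax: $968.88 per year
Hazard insurance: $943.08 per year
Total annual escrow = $9,818.04
Monthly escrow = $9,818.04 ÷ 12 = $818.17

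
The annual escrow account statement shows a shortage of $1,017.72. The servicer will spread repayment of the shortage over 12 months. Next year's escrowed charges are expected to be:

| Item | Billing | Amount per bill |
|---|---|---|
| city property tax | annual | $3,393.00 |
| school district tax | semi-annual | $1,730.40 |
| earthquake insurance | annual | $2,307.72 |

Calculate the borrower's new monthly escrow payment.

$848.27

City property tax = $3,393.00
School district tax = $1,730.40 × 2 = $3,460.80
Earthquake insurance = $2,307.72
Total per year = $3,393.00 + $3,460.80 + $2,307.72 = $9,161.52
Monthly = $9,161.52 ÷ 12 = $763.46
Shortage per month = $1,017.72 / 12 = $84.81
Adjusted monthly = $763.46 + $84.81 = $848.27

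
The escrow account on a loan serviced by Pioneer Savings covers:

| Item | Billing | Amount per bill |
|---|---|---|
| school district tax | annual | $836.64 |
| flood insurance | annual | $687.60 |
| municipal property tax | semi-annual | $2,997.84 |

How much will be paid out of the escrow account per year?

School district tax: $836.64/yr
Flood insurance: $687.60/yr
Municipal property tax: $2,997.84 × 2 = $5,995.68/yr
Combined annual = $7,519.92

$7,519.92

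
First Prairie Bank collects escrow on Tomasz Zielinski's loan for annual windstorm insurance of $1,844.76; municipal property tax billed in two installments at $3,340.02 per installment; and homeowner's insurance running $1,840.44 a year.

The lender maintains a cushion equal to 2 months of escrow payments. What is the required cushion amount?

Windstorm insurance — $1,844.76 per year
Municipal property tax — $3,340.02 × 2 = $6,680.04 per year
Homeowner's insurance — $1,840.44 per year
Annual escrow total = $10,365.24
Monthly = $10,365.24 / 12 = $863.77
Reserve = 2 × $863.77 = $1,727.54

$1,727.54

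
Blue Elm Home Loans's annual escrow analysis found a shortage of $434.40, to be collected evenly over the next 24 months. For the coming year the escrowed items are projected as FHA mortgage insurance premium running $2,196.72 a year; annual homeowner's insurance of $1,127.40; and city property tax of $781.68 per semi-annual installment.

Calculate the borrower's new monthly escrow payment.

$425.39

FHA mortgage insurance premium = $2,196.72/yr
Homeowner's insurance = $1,127.40/yr
City property tax = $781.68 × 2 = $1,563.36/yr
Total per year = $2,196.72 + $1,127.40 + $1,563.36 = $4,887.48
Base monthly escrow = $4,887.48 ÷ 12 = $407.29
Shortage spread = $434.40 / 24 = $18.10/mo
Adjusted monthly = $407.29 + $18.10 = $425.39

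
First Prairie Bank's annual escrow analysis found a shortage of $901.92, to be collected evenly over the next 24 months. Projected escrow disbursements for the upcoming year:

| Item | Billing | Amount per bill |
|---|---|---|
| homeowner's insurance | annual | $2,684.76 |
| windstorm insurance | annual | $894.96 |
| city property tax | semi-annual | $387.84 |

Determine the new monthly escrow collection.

$400.53

Homeowner's insurance — $2,684.76
Windstorm insurance — $894.96
City property tax — $387.84 × 2 = $775.68
Combined annual = $4,355.40
Monthly = $4,355.40 ÷ 12 = $362.95
Monthly shortage recovery: $901.92 ÷ 24 = $37.58
New monthly escrow = $362.95 + $37.58 = $400.53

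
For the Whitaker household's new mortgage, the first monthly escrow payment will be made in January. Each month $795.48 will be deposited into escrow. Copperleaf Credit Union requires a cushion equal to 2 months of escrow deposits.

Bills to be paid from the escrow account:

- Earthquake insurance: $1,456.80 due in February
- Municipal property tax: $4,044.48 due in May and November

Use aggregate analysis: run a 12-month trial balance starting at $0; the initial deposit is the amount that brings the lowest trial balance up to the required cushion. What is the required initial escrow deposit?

Cushion = 2 × $795.48 = $1,590.96
Trial balance (start $0, +$795.48 each month, − disbursements):
  Jan: +$795.48 → $795.48
  Feb: +$795.48 − $1,456.80 → $134.16
  Mar: +$795.48 → $929.64
  Apr: +$795.48 → $1,725.12
  May: +$795.48 − $4,044.48 → -$1,523.88
  Jun: +$795.48 → -$728.40
  Jul: +$795.48 → $67.08
  Aug: +$795.48 → $862.56
  Sep: +$795.48 → $1,658.04
  Oct: +$795.48 → $2,453.52
  Nov: +$795.48 − $4,044.48 → -$795.48
  Dec: +$795.48 → $0.00
Lowest trial balance = -$1,523.88 (May)
Initial deposit = cushion − low point = $1,590.96 − (-$1,523.88) = $3,114.84

$3,114.84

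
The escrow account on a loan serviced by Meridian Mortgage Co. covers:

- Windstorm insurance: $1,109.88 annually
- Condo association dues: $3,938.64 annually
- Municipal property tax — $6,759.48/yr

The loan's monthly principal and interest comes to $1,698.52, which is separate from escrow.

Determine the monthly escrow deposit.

$984.00

Windstorm insurance — $1,109.88
Condo association dues — $3,938.64
Municipal property tax — $6,759.48
Total annual escrow = $1,109.88 + $3,938.64 + $6,759.48 = $11,808.00
Per month = $11,808.00 / 12 = $984.00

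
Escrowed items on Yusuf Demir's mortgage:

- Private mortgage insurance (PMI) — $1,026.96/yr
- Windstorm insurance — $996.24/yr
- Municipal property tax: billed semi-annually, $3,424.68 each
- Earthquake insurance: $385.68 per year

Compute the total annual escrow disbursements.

$9,258.24

Private mortgage insurance (PMI) = $1,026.96
Windstorm insurance = $996.24
Municipal property tax = $3,424.68 × 2 = $6,849.36
Earthquake insurance = $385.68
Combined annual = $9,258.24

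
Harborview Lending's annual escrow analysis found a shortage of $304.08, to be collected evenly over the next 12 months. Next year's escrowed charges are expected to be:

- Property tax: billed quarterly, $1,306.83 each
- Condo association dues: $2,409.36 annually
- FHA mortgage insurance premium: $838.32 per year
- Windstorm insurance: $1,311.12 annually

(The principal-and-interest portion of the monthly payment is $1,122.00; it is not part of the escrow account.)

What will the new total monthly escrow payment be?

Property tax: $1,306.83 × 4 = $5,227.32
Condo association dues: $2,409.36
FHA mortgage insurance premium: $838.32
Windstorm insurance: $1,311.12
Annual escrow total = $9,786.12
Per month = $9,786.12 ÷ 12 = $815.51
Shortage per month = $304.08 ÷ 12 = $25.34
Adjusted monthly = $815.51 + $25.34 = $840.85

$840.85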